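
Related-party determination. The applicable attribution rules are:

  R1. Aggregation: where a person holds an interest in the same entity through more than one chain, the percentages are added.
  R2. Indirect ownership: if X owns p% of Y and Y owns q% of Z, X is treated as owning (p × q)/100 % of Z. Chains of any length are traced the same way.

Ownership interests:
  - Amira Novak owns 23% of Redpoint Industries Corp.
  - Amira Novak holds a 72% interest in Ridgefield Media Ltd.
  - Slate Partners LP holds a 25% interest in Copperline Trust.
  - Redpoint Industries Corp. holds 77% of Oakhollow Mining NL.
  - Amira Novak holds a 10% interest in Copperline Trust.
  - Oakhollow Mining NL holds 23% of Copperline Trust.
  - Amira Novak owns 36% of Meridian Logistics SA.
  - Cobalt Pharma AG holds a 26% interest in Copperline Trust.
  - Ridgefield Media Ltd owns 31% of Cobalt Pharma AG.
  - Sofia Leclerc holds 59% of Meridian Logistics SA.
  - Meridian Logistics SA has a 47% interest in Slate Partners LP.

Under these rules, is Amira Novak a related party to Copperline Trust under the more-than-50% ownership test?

Chain via Meridian Logistics SA → Slate Partners LP (R2): 36% × 47% × 25% = 4.23% of Copperline Trust.
Chain via Redpoint Industries Corp. → Oakhollow Mining NL (R2): 23% × 77% × 23% = 4.0733% of Copperline Trust.
Chain via Ridgefield Media Ltd → Cobalt Pharma AG (R2): 72% × 31% × 26% = 5.8032% of Copperline Trust.
Direct interest in Copperline Trust: 10%.
Aggregating (R1): 4.23% + 4.0733% + 5.8032% + 10% = 24.1065%.
24.1065% does not exceed the 50% threshold, so Amira is not a related party to Copperline Trust.

No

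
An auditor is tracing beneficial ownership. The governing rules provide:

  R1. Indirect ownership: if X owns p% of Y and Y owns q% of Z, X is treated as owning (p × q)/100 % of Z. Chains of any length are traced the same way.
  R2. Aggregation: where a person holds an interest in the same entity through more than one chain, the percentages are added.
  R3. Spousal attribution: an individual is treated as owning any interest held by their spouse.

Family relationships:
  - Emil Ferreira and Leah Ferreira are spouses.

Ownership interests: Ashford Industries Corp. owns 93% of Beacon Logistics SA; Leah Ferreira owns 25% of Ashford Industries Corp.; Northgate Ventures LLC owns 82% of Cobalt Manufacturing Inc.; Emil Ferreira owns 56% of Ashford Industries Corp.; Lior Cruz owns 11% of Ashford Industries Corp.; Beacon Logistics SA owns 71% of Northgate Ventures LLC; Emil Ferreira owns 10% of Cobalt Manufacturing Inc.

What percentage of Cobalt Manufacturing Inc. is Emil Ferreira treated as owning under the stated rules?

53.857126%

By spousal attribution (R3), Emil Ferreira is treated as also owning Leah Ferreira's interest in Ashford Industries Corp, giving 56% + 25% = 81%.
Chain via Ashford Industries Corp. → Beacon Logistics SA → Northgate Ventures LLC (R1): 81% × 93% × 71% × 82% = 43.857126% of Cobalt Manufacturing Inc.
Direct interest in Cobalt Manufacturing Inc: 10%.
Aggregating (R2): 43.857126% + 10% = 53.857126%.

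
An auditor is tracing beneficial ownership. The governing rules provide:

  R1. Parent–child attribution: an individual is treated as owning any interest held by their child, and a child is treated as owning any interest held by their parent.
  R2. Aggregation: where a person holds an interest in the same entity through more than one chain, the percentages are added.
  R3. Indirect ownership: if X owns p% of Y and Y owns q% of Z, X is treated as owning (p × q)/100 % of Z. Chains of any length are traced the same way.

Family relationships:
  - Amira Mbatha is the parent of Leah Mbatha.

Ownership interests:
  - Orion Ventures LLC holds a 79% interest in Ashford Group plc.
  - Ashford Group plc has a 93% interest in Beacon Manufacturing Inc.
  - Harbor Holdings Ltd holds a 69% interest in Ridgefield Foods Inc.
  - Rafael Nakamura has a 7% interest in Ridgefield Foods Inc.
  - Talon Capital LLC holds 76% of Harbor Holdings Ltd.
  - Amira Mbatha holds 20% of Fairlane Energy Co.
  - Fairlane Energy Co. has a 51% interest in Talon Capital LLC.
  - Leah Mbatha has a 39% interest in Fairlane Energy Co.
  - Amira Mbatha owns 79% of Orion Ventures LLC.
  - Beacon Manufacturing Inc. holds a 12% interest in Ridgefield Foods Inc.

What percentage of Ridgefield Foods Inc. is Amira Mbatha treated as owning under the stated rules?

By parent–child attribution (R1), Amira Mbatha is treated as also owning Leah Mbatha's interest in Fairlane Energy Co, giving 20% + 39% = 59%.
Chain via Orion Ventures LLC → Ashford Group plc → Beacon Manufacturing Inc. (R3): 79% × 79% × 93% × 12% = 6.964956% of Ridgefield Foods Inc.
Chain via Fairlane Energy Co. → Talon Capital LLC → Harbor Holdings Ltd (R3): 59% × 51% × 76% × 69% = 15.779196% of Ridgefield Foods Inc.
Aggregating (R2): 6.964956% + 15.779196% = 22.744152%.

22.744152%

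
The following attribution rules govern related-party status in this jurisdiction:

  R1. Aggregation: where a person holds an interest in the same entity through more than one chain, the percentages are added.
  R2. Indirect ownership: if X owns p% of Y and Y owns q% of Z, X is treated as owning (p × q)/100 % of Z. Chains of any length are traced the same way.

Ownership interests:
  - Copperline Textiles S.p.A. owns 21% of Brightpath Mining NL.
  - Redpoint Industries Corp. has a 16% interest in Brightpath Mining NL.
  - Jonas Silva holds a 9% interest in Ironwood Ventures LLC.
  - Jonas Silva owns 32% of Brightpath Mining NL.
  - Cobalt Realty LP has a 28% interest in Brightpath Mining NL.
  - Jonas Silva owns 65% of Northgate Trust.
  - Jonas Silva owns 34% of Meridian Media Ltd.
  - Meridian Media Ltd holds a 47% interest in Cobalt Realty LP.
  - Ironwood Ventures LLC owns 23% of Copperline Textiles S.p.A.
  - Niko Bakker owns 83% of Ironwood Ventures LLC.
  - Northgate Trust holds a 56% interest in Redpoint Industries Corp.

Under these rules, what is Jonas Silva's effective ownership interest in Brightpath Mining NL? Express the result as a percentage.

Chain via Meridian Media Ltd → Cobalt Realty LP (R2): 34% × 47% × 28% = 4.4744% of Brightpath Mining NL.
Chain via Ironwood Ventures LLC → Copperline Textiles S.p.A. (R2): 9% × 23% × 21% = 0.4347% of Brightpath Mining NL.
Chain via Northgate Trust → Redpoint Industries Corp. (R2): 65% × 56% × 16% = 5.824% of Brightpath Mining NL.
Direct interest in Brightpath Mining NL: 32%.
Aggregating (R1): 4.4744% + 0.4347% + 5.824% + 32% = 42.7331%.

42.7331%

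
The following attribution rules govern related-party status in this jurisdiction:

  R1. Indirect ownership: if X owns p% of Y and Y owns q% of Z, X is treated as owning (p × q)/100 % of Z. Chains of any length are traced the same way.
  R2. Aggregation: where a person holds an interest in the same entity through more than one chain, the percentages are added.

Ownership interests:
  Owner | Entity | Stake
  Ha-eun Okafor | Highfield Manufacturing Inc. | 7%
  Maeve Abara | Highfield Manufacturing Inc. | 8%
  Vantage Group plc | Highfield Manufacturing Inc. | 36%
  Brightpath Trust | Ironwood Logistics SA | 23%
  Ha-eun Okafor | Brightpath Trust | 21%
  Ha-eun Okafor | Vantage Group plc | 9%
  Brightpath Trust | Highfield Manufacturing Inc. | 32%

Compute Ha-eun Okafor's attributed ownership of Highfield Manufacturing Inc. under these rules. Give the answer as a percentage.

Chain via Brightpath Trust (R1): 21% × 32% = 6.72% of Highfield Manufacturing Inc.
Chain via Vantage Group plc (R1): 9% × 36% = 3.24% of Highfield Manufacturing Inc.
Direct interest in Highfield Manufacturing Inc: 7%.
Aggregating (R2): 6.72% + 3.24% + 7% = 16.96%.

16.96%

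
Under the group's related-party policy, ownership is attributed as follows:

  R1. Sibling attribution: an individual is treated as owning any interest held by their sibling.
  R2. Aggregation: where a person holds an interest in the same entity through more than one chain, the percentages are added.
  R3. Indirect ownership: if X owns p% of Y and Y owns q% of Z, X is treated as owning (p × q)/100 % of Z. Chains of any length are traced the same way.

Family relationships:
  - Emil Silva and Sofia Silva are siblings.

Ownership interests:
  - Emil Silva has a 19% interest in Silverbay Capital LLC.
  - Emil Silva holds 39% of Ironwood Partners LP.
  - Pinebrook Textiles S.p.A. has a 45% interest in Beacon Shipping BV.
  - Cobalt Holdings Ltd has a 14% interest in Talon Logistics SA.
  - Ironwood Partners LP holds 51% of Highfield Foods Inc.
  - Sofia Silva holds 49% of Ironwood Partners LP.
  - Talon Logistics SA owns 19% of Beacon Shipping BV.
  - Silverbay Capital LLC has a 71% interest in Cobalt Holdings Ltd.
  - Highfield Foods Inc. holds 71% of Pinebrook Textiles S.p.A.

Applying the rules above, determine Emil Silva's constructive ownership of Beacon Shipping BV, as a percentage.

14.697994%

By sibling attribution (R1), Emil Silva is treated as also owning Sofia Silva's interest in Ironwood Partners LP, giving 39% + 49% = 88%.
Chain via Ironwood Partners LP → Highfield Foods Inc. → Pinebrook Textiles S.p.A. (R3): 88% × 51% × 71% × 45% = 14.33916% of Beacon Shipping BV.
Chain via Silverbay Capital LLC → Cobalt Holdings Ltd → Talon Logistics SA (R3): 19% × 71% × 14% × 19% = 0.358834% of Beacon Shipping BV.
Aggregating (R2): 14.33916% + 0.358834% = 14.697994%.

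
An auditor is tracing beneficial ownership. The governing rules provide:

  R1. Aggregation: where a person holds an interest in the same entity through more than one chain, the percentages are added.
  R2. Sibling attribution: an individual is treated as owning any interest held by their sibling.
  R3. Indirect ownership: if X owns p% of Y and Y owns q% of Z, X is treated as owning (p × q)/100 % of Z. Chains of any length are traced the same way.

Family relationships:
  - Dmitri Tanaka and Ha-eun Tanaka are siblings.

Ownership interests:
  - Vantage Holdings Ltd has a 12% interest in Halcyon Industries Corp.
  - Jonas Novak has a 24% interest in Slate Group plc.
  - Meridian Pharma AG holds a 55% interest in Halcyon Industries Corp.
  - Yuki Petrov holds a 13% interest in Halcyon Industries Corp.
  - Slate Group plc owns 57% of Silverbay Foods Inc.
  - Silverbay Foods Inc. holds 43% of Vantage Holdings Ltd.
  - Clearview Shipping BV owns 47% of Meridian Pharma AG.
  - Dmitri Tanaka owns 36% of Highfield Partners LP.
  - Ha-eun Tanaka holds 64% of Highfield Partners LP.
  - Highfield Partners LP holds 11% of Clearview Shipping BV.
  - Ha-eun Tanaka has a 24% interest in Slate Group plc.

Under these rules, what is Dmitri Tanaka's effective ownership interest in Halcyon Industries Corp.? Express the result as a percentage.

3.549388%

By sibling attribution (R2), Dmitri Tanaka is treated as also owning Ha-eun Tanaka's interest in Highfield Partners LP, giving 36% + 64% = 100%.
By sibling attribution (R2), Dmitri Tanaka is treated as owning Ha-eun Tanaka's 24% interest in Slate Group plc.
Chain via Highfield Partners LP → Clearview Shipping BV → Meridian Pharma AG (R3): 100% × 11% × 47% × 55% = 2.8435% of Halcyon Industries Corp.
Chain via Slate Group plc → Silverbay Foods Inc. → Vantage Holdings Ltd (R3): 24% × 57% × 43% × 12% = 0.705888% of Halcyon Industries Corp.
Aggregating (R1): 2.8435% + 0.705888% = 3.549388%.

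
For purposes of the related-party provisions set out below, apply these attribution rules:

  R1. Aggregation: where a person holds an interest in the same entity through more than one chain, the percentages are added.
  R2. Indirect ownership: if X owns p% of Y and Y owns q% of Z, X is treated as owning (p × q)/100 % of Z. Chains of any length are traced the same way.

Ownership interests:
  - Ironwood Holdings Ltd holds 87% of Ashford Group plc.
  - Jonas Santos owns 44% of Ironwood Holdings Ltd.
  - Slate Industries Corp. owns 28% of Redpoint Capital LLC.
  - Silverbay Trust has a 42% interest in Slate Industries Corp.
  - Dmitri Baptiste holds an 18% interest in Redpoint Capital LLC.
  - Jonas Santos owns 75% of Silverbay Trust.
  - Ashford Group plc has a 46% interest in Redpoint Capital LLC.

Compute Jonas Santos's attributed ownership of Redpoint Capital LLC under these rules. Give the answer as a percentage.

26.4288%

Chain via Ironwood Holdings Ltd → Ashford Group plc (R2): 44% × 87% × 46% = 17.6088% of Redpoint Capital LLC.
Chain via Silverbay Trust → Slate Industries Corp. (R2): 75% × 42% × 28% = 8.82% of Redpoint Capital LLC.
Aggregating (R1): 17.6088% + 8.82% = 26.4288%.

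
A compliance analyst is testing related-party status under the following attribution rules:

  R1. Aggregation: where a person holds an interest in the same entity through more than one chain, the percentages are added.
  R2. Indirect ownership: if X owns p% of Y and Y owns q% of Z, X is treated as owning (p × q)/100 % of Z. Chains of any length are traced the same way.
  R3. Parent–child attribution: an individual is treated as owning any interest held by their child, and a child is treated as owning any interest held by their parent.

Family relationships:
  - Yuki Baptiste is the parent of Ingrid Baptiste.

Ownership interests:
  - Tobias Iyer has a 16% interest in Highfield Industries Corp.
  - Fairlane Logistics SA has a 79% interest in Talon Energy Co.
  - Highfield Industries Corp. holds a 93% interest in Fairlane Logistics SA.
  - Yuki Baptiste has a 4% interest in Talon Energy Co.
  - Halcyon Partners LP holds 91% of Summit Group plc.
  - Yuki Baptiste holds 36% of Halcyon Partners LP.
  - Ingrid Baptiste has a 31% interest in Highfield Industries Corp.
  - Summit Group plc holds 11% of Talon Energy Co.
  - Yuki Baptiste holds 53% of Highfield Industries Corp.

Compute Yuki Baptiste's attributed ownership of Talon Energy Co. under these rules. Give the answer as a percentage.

69.3184%

By parent–child attribution (R3), Yuki Baptiste is treated as also owning Ingrid Baptiste's interest in Highfield Industries Corp, giving 53% + 31% = 84%.
Chain via Halcyon Partners LP → Summit Group plc (R2): 36% × 91% × 11% = 3.6036% of Talon Energy Co.
Chain via Highfield Industries Corp. → Fairlane Logistics SA (R2): 84% × 93% × 79% = 61.7148% of Talon Energy Co.
Direct interest in Talon Energy Co: 4%.
Aggregating (R1): 3.6036% + 61.7148% + 4% = 69.3184%.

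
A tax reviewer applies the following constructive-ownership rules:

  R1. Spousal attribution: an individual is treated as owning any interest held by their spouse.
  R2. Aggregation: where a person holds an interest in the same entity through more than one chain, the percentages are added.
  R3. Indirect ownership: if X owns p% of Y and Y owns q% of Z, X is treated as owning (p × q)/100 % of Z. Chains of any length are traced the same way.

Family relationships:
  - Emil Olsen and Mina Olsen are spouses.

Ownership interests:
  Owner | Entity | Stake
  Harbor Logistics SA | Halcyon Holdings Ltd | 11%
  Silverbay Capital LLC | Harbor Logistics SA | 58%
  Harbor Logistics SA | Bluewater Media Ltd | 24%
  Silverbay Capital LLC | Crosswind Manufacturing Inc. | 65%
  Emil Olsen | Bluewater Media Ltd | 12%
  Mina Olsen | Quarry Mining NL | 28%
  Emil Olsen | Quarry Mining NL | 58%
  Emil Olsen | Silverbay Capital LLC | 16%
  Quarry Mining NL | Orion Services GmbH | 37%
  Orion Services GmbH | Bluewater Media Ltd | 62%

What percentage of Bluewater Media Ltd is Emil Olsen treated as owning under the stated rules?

By spousal attribution (R1), Emil Olsen is treated as also owning Mina Olsen's interest in Quarry Mining NL, giving 58% + 28% = 86%.
Chain via Quarry Mining NL → Orion Services GmbH (R3): 86% × 37% × 62% = 19.7284% of Bluewater Media Ltd.
Chain via Silverbay Capital LLC → Harbor Logistics SA (R3): 16% × 58% × 24% = 2.2272% of Bluewater Media Ltd.
Direct interest in Bluewater Media Ltd: 12%.
Aggregating (R2): 19.7284% + 2.2272% + 12% = 33.9556%.

33.9556%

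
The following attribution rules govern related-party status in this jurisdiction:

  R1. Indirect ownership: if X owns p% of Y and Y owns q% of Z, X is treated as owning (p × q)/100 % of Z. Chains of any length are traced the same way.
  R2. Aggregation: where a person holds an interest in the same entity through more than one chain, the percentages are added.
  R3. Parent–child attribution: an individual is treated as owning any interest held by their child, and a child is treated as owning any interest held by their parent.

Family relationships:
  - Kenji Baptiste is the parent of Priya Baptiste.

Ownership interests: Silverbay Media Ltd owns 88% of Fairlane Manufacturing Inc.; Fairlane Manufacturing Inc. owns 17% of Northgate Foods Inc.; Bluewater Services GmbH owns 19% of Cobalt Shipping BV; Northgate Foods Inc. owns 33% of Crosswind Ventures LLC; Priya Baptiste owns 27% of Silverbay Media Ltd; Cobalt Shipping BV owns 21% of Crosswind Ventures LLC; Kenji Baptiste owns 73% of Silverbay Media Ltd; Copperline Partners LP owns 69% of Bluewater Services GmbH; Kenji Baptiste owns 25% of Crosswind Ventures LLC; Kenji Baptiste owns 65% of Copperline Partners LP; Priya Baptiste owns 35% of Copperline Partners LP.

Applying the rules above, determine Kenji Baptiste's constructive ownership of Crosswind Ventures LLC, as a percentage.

By parent–child attribution (R3), Kenji Baptiste is treated as also owning Priya Baptiste's interest in Silverbay Media Ltd, giving 73% + 27% = 100%.
By parent–child attribution (R3), Kenji Baptiste is treated as also owning Priya Baptiste's interest in Copperline Partners LP, giving 65% + 35% = 100%.
Chain via Silverbay Media Ltd → Fairlane Manufacturing Inc. → Northgate Foods Inc. (R1): 100% × 88% × 17% × 33% = 4.9368% of Crosswind Ventures LLC.
Chain via Copperline Partners LP → Bluewater Services GmbH → Cobalt Shipping BV (R1): 100% × 69% × 19% × 21% = 2.7531% of Crosswind Ventures LLC.
Direct interest in Crosswind Ventures LLC: 25%.
Aggregating (R2): 4.9368% + 2.7531% + 25% = 32.6899%.

32.6899%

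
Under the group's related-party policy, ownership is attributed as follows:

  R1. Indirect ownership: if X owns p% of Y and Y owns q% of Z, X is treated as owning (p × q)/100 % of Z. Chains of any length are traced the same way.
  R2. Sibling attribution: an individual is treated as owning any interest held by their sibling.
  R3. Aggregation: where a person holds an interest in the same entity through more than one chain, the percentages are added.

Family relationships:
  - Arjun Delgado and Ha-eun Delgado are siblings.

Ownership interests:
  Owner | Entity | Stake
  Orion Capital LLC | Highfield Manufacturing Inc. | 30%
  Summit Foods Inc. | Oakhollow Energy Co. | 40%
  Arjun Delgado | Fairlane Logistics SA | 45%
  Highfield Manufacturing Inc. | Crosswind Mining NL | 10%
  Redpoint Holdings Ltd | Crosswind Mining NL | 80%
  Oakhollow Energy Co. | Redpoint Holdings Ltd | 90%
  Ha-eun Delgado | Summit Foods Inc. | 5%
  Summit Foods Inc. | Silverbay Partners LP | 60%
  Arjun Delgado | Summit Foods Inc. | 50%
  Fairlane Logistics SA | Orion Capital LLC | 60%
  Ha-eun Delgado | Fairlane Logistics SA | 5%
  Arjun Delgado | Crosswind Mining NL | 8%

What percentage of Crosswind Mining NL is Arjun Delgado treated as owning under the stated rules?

By sibling attribution (R2), Arjun Delgado is treated as also owning Ha-eun Delgado's interest in Summit Foods Inc, giving 50% + 5% = 55%.
By sibling attribution (R2), Arjun Delgado is treated as also owning Ha-eun Delgado's interest in Fairlane Logistics SA, giving 45% + 5% = 50%.
Chain via Summit Foods Inc. → Oakhollow Energy Co. → Redpoint Holdings Ltd (R1): 55% × 40% × 90% × 80% = 15.84% of Crosswind Mining NL.
Chain via Fairlane Logistics SA → Orion Capital LLC → Highfield Manufacturing Inc. (R1): 50% × 60% × 30% × 10% = 0.9% of Crosswind Mining NL.
Direct interest in Crosswind Mining NL: 8%.
Aggregating (R3): 15.84% + 0.9% + 8% = 24.74%.

24.74%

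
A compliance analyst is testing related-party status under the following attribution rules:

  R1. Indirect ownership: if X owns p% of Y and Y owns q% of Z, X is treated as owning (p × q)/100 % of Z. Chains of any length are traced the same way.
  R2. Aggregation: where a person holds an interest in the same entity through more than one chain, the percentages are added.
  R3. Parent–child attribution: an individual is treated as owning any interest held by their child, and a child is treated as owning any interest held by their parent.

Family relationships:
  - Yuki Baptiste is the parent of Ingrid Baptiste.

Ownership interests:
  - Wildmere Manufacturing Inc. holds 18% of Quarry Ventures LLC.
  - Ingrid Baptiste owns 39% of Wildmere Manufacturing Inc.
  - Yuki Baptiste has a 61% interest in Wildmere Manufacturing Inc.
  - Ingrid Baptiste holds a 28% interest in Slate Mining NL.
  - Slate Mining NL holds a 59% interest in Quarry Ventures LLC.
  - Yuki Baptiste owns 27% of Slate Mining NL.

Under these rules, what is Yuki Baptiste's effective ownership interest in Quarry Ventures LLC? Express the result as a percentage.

50.45%

By parent–child attribution (R3), Yuki Baptiste is treated as also owning Ingrid Baptiste's interest in Wildmere Manufacturing Inc, giving 61% + 39% = 100%.
By parent–child attribution (R3), Yuki Baptiste is treated as also owning Ingrid Baptiste's interest in Slate Mining NL, giving 27% + 28% = 55%.
Chain via Wildmere Manufacturing Inc. (R1): 100% × 18% = 18% of Quarry Ventures LLC.
Chain via Slate Mining NL (R1): 55% × 59% = 32.45% of Quarry Ventures LLC.
Aggregating (R2): 18% + 32.45% = 50.45%.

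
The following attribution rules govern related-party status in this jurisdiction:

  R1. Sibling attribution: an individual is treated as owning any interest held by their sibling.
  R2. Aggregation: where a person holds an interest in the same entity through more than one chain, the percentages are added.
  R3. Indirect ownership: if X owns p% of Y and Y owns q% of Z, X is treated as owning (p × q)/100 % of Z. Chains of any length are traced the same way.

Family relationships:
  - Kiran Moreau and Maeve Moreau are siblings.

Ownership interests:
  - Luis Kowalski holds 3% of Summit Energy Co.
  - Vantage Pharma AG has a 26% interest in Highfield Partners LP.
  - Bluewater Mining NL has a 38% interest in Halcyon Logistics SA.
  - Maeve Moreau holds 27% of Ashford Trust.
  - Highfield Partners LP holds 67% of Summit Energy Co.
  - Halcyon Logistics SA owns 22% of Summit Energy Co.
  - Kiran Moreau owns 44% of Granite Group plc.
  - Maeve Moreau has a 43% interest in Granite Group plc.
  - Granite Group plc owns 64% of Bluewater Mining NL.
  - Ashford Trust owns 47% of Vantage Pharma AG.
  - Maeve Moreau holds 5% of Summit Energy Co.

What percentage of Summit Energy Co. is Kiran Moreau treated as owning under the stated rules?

By sibling attribution (R1), Kiran Moreau is treated as also owning Maeve Moreau's interest in Granite Group plc, giving 44% + 43% = 87%.
By sibling attribution (R1), Kiran Moreau is treated as owning Maeve Moreau's 27% interest in Ashford Trust.
By sibling attribution (R1), Kiran Moreau is treated as owning Maeve Moreau's 5% interest in Summit Energy Co.
Chain via Granite Group plc → Bluewater Mining NL → Halcyon Logistics SA (R3): 87% × 64% × 38% × 22% = 4.654848% of Summit Energy Co.
Chain via Ashford Trust → Vantage Pharma AG → Highfield Partners LP (R3): 27% × 47% × 26% × 67% = 2.210598% of Summit Energy Co.
Direct interest in Summit Energy Co: 5%.
Aggregating (R2): 4.654848% + 2.210598% + 5% = 11.865446%.

11.865446%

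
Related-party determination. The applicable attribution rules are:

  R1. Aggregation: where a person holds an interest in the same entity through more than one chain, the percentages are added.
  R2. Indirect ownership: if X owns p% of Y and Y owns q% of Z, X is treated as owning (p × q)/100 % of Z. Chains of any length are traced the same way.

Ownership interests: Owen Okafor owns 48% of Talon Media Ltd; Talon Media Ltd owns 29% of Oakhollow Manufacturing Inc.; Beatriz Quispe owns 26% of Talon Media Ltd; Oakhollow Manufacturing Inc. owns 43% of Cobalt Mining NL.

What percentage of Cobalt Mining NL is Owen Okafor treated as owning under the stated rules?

Chain via Talon Media Ltd → Oakhollow Manufacturing Inc. (R2): 48% × 29% × 43% = 5.9856% of Cobalt Mining NL.

5.9856%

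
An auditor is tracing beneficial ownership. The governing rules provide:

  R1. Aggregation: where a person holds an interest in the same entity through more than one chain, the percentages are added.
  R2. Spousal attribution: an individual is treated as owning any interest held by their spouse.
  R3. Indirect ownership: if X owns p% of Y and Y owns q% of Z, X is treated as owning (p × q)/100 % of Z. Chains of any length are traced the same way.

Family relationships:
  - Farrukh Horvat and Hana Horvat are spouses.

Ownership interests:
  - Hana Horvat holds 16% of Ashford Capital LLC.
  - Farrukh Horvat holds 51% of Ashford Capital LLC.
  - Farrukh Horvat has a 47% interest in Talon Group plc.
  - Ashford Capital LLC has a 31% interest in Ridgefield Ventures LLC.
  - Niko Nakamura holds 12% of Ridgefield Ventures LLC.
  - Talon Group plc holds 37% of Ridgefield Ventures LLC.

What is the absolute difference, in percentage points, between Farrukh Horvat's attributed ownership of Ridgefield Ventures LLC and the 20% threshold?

18.16

By spousal attribution (R2), Farrukh Horvat is treated as also owning Hana Horvat's interest in Ashford Capital LLC, giving 51% + 16% = 67%.
Chain via Talon Group plc (R3): 47% × 37% = 17.39% of Ridgefield Ventures LLC.
Chain via Ashford Capital LLC (R3): 67% × 31% = 20.77% of Ridgefield Ventures LLC.
Aggregating (R1): 17.39% + 20.77% = 38.16%.
38.16% exceeds the 20% threshold by 18.16 percentage points.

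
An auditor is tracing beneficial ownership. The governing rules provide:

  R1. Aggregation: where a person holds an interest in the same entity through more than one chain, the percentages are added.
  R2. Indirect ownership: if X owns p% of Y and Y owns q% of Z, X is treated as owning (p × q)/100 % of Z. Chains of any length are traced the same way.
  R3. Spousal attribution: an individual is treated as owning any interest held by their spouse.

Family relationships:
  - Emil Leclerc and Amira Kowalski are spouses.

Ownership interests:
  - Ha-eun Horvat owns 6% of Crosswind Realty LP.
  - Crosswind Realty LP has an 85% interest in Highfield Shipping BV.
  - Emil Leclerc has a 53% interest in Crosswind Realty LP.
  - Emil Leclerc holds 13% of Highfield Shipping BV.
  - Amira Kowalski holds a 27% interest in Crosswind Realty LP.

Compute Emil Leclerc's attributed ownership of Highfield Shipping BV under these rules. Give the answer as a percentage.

81%

By spousal attribution (R3), Emil Leclerc is treated as also owning Amira Kowalski's interest in Crosswind Realty LP, giving 53% + 27% = 80%.
Chain via Crosswind Realty LP (R2): 80% × 85% = 68% of Highfield Shipping BV.
Direct interest in Highfield Shipping BV: 13%.
Aggregating (R1): 68% + 13% = 81%.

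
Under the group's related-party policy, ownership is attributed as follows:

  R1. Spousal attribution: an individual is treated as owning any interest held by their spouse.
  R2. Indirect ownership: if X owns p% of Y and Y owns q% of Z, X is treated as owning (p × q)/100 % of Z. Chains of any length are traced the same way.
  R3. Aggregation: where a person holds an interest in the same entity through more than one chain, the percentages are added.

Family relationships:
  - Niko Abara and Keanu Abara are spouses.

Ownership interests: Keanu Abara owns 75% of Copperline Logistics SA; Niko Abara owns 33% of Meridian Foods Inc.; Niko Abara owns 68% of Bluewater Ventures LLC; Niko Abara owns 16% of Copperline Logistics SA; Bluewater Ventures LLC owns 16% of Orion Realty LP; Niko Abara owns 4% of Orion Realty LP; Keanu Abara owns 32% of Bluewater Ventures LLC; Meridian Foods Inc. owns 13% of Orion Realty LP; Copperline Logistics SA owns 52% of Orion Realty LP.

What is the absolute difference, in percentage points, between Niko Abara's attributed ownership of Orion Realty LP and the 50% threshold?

21.61

By spousal attribution (R1), Niko Abara is treated as also owning Keanu Abara's interest in Bluewater Ventures LLC, giving 68% + 32% = 100%.
By spousal attribution (R1), Niko Abara is treated as also owning Keanu Abara's interest in Copperline Logistics SA, giving 16% + 75% = 91%.
Chain via Meridian Foods Inc. (R2): 33% × 13% = 4.29% of Orion Realty LP.
Chain via Bluewater Ventures LLC (R2): 100% × 16% = 16% of Orion Realty LP.
Chain via Copperline Logistics SA (R2): 91% × 52% = 47.32% of Orion Realty LP.
Direct interest in Orion Realty LP: 4%.
Aggregating (R3): 4.29% + 16% + 47.32% + 4% = 71.61%.
71.61% exceeds the 50% threshold by 21.61 percentage points.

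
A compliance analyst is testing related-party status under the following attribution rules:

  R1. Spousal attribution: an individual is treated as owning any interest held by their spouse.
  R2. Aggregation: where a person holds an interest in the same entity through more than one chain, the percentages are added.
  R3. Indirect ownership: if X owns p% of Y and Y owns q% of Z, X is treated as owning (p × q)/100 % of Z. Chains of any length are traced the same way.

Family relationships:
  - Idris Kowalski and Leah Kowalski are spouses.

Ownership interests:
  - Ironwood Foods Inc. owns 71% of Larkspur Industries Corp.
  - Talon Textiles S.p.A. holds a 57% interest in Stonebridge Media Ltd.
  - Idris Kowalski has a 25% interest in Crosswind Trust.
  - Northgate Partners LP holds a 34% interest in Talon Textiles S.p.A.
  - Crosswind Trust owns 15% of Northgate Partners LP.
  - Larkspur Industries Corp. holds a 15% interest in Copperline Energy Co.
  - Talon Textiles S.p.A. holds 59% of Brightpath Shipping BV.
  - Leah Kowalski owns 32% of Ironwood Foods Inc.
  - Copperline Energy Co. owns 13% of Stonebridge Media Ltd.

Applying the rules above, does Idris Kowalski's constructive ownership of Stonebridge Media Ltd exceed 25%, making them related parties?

By spousal attribution (R1), Idris Kowalski is treated as owning Leah Kowalski's 32% interest in Ironwood Foods Inc.
Chain via Crosswind Trust → Northgate Partners LP → Talon Textiles S.p.A. (R3): 25% × 15% × 34% × 57% = 0.72675% of Stonebridge Media Ltd.
Chain via Ironwood Foods Inc. → Larkspur Industries Corp. → Copperline Energy Co. (R3): 32% × 71% × 15% × 13% = 0.44304% of Stonebridge Media Ltd.
Aggregating (R2): 0.72675% + 0.44304% = 1.16979%.
1.16979% does not exceed the 25% threshold, so Idris is not a related party to Stonebridge Media Ltd.

No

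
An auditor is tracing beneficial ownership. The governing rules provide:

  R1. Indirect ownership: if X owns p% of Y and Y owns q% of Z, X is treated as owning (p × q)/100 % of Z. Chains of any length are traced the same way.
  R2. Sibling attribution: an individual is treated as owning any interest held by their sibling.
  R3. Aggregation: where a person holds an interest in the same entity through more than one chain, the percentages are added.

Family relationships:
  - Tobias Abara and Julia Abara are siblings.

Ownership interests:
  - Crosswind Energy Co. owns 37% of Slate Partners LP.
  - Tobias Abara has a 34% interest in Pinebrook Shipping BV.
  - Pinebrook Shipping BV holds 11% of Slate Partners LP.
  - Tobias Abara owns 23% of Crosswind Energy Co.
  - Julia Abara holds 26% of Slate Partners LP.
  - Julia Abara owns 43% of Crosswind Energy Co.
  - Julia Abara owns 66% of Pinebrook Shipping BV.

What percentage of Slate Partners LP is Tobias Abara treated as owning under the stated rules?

61.42%

By sibling attribution (R2), Tobias Abara is treated as also owning Julia Abara's interest in Pinebrook Shipping BV, giving 34% + 66% = 100%.
By sibling attribution (R2), Tobias Abara is treated as also owning Julia Abara's interest in Crosswind Energy Co, giving 23% + 43% = 66%.
By sibling attribution (R2), Tobias Abara is treated as owning Julia Abara's 26% interest in Slate Partners LP.
Chain via Pinebrook Shipping BV (R1): 100% × 11% = 11% of Slate Partners LP.
Chain via Crosswind Energy Co. (R1): 66% × 37% = 24.42% of Slate Partners LP.
Direct interest in Slate Partners LP: 26%.
Aggregating (R3): 11% + 24.42% + 26% = 61.42%.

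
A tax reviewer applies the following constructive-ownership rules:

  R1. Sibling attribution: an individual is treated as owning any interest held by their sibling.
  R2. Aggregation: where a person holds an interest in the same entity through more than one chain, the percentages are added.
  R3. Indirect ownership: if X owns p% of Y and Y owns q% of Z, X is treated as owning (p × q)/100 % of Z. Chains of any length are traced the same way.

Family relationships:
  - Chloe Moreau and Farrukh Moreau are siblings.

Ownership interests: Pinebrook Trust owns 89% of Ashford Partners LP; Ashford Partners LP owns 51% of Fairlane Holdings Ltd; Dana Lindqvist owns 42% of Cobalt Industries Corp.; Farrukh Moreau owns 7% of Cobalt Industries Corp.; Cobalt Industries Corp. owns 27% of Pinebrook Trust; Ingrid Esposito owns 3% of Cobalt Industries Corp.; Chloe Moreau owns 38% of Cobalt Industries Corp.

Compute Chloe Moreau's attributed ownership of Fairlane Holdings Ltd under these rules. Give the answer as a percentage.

By sibling attribution (R1), Chloe Moreau is treated as also owning Farrukh Moreau's interest in Cobalt Industries Corp, giving 38% + 7% = 45%.
Chain via Cobalt Industries Corp. → Pinebrook Trust → Ashford Partners LP (R3): 45% × 27% × 89% × 51% = 5.514885% of Fairlane Holdings Ltd.

5.514885%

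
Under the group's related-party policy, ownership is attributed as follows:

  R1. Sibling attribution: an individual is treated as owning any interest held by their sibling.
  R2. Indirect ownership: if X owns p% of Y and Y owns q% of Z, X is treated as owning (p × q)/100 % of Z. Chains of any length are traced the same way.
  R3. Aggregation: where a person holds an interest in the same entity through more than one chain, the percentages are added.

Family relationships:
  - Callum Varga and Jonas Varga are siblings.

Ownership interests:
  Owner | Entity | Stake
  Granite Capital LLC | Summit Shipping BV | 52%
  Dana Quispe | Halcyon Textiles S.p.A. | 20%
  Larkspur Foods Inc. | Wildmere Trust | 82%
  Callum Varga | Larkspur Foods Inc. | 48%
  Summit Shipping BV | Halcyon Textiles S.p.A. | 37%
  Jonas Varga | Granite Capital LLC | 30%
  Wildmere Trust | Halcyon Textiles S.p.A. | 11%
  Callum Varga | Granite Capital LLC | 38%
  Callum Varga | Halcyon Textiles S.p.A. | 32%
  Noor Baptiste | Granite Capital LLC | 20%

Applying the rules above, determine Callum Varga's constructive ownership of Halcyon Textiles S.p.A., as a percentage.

By sibling attribution (R1), Callum Varga is treated as also owning Jonas Varga's interest in Granite Capital LLC, giving 38% + 30% = 68%.
Chain via Larkspur Foods Inc. → Wildmere Trust (R2): 48% × 82% × 11% = 4.3296% of Halcyon Textiles S.p.A.
Chain via Granite Capital LLC → Summit Shipping BV (R2): 68% × 52% × 37% = 13.0832% of Halcyon Textiles S.p.A.
Direct interest in Halcyon Textiles S.p.A: 32%.
Aggregating (R3): 4.3296% + 13.0832% + 32% = 49.4128%.

49.4128%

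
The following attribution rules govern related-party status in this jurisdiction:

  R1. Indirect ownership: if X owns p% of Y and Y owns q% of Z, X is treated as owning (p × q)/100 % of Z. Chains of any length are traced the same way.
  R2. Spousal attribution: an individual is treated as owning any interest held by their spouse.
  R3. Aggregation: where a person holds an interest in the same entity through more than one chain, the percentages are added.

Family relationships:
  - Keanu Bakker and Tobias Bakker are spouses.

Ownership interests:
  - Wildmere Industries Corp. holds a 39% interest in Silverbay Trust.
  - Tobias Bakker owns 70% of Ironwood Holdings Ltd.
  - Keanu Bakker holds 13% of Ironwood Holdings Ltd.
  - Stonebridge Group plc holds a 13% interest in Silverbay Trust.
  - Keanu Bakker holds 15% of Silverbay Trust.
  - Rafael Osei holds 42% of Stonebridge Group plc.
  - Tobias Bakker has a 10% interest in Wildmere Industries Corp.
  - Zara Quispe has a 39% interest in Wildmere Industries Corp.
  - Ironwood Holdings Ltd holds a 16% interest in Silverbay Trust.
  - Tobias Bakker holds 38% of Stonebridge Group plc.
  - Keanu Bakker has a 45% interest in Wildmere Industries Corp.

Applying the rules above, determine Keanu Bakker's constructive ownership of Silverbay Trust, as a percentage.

By spousal attribution (R2), Keanu Bakker is treated as also owning Tobias Bakker's interest in Ironwood Holdings Ltd, giving 13% + 70% = 83%.
By spousal attribution (R2), Keanu Bakker is treated as also owning Tobias Bakker's interest in Wildmere Industries Corp, giving 45% + 10% = 55%.
By spousal attribution (R2), Keanu Bakker is treated as owning Tobias Bakker's 38% interest in Stonebridge Group plc.
Chain via Ironwood Holdings Ltd (R1): 83% × 16% = 13.28% of Silverbay Trust.
Chain via Wildmere Industries Corp. (R1): 55% × 39% = 21.45% of Silverbay Trust.
Direct interest in Silverbay Trust: 15%.
Chain via Stonebridge Group plc (R1): 38% × 13% = 4.94% of Silverbay Trust.
Aggregating (R3): 13.28% + 21.45% + 15% + 4.94% = 54.67%.

54.67%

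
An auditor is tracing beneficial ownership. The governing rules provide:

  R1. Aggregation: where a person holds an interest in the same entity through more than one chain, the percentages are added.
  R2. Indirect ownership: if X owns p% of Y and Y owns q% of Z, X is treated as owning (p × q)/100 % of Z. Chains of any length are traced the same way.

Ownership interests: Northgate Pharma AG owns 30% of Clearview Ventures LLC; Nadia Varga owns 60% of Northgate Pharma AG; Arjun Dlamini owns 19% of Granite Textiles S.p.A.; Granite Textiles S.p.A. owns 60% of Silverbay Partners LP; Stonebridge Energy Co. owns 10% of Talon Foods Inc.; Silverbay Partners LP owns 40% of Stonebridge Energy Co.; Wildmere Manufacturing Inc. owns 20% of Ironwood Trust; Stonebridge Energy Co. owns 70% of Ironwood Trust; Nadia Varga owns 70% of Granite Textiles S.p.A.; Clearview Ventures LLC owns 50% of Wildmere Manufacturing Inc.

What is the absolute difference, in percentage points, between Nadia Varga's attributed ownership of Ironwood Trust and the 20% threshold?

Chain via Granite Textiles S.p.A. → Silverbay Partners LP → Stonebridge Energy Co. (R2): 70% × 60% × 40% × 70% = 11.76% of Ironwood Trust.
Chain via Northgate Pharma AG → Clearview Ventures LLC → Wildmere Manufacturing Inc. (R2): 60% × 30% × 50% × 20% = 1.8% of Ironwood Trust.
Aggregating (R1): 11.76% + 1.8% = 13.56%.
13.56% falls short of the 20% threshold by 6.44 percentage points.

6.44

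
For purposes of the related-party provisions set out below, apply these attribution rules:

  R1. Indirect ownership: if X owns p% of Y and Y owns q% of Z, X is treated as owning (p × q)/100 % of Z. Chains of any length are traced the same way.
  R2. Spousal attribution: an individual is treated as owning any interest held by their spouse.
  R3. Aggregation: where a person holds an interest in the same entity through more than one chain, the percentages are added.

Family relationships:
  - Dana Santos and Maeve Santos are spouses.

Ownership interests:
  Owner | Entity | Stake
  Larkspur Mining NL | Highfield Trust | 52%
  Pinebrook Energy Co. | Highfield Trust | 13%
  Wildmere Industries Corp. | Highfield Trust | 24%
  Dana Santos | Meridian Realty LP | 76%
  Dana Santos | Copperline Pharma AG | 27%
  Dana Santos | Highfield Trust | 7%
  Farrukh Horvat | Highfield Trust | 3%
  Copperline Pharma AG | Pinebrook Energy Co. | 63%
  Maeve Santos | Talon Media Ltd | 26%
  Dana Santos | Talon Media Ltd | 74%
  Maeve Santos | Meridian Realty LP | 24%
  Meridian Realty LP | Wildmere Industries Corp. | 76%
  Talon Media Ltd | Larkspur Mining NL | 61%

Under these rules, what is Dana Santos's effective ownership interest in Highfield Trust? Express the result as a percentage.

By spousal attribution (R2), Dana Santos is treated as also owning Maeve Santos's interest in Talon Media Ltd, giving 74% + 26% = 100%.
By spousal attribution (R2), Dana Santos is treated as also owning Maeve Santos's interest in Meridian Realty LP, giving 76% + 24% = 100%.
Chain via Talon Media Ltd → Larkspur Mining NL (R1): 100% × 61% × 52% = 31.72% of Highfield Trust.
Chain via Meridian Realty LP → Wildmere Industries Corp. (R1): 100% × 76% × 24% = 18.24% of Highfield Trust.
Chain via Copperline Pharma AG → Pinebrook Energy Co. (R1): 27% × 63% × 13% = 2.2113% of Highfield Trust.
Direct interest in Highfield Trust: 7%.
Aggregating (R3): 31.72% + 18.24% + 2.2113% + 7% = 59.1713%.

59.1713%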